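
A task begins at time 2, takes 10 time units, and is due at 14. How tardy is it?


Completion = start + processing = 2 + 10 = 12
Tardiness = max(0, C - d) = max(0, 12 - 14)
= max(0, -2)
= 0


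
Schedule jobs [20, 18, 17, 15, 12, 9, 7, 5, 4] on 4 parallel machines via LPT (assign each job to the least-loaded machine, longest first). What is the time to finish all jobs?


Jobs (LPT sorted): [20, 18, 17, 15, 12, 9, 7, 5, 4]
Machines: 4
  J=20 → Machine 1 (load: 0+20=20)
  J=18 → Machine 2 (load: 0+18=18)
  J=17 → Machine 3 (load: 0+17=17)
  J=15 → Machine 4 (load: 0+15=15)
  J=12 → Machine 4 (load: 15+12=27)
  J=9 → Machine 3 (load: 17+9=26)
  J=7 → Machine 2 (load: 18+7=25)
  J=5 → Machine 1 (load: 20+5=25)
  J=4 → Machine 1 (load: 25+4=29)
Machine loads: [29, 25, 26, 27]
Makespan = max = 29 time units


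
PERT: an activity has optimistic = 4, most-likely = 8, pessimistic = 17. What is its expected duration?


te = (o + 4m + p) / 6
= (4 + 4×8 + 17) / 6
= (4 + 32 + 17) / 6
= 53 / 6
= 8.83


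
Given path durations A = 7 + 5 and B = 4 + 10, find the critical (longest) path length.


Path A: 7 + 5 = 12
Path B: 4 + 10 = 14
Critical path = longest = max(12, 14)
= 14 (Path B)


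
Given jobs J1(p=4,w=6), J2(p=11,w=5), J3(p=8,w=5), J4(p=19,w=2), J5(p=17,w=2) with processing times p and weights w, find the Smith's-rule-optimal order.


WSPT (Smith's rule): sort by p/w ascending
  J1: p/w = 4/6 = 0.667
  J3: p/w = 8/5 = 1.600
  J2: p/w = 11/5 = 2.200
  J5: p/w = 17/2 = 8.500
  J4: p/w = 19/2 = 9.500
Order: J1 → J3 → J2 → J5 → J4


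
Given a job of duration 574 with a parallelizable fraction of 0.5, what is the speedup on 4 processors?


Amdahl's law: T_p = T × ((1-p) + p/N)
= 574 × ((1-0.5) + 0.5/4)
= 574 × (0.50 + 0.1250)
= 574 × 0.6250
= 358.75
Speedup = 574/358.75
= 1.60×


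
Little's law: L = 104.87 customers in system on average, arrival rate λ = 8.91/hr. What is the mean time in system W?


Little's law: L = λW → W = L / λ
= 104.87 / 8.91
= 11.77 hours


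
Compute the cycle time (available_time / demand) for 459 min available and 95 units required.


Cycle time = available time / demand
= 459 / 95
= 4.83 min/unit


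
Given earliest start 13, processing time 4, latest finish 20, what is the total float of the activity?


EF = ES + duration = 13 + 4 = 17
LS = LF - duration = 20 - 4 = 16
Total Float = LF - EF = 20 - 17
(or LS - ES = 16 - 13)
= 3


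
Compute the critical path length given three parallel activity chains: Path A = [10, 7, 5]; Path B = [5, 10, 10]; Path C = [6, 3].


Path A: 10 + 7 + 5 = 22
Path B: 5 + 10 + 10 = 25
Path C: 6 + 3 = 9
Critical path = longest = max(22, 25, 9)
= 25 (Path B)


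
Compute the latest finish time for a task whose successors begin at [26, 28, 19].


LF = min of all successor start times
Successors start at: [26, 28, 19]
LF = min(26, 28, 19)
= 19


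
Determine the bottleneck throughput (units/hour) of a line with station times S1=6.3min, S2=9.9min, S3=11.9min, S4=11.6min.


Bottleneck = longest station time
Station times: [6.3, 9.9, 11.9, 11.6]
Max = 11.9 min
Rate = 60 / 11.9
= 5.04 units/hour (bottleneck: 11.9min)


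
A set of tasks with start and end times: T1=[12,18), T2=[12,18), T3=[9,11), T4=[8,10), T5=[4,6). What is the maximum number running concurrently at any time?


Check each time point for overlaps:
  t=9: 2 tasks active (T3, T4)
Max concurrent = 2


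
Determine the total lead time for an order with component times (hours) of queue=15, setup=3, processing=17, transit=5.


Lead time = queue + setup + processing + transit
= 15 + 3 + 17 + 5
= 40 hours


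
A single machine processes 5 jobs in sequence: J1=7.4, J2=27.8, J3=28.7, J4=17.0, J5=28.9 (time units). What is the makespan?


Sequential makespan: sum all processing times
= 7.4 + 27.8 + 28.7 + 17.0 + 28.9
= 109.8 time units


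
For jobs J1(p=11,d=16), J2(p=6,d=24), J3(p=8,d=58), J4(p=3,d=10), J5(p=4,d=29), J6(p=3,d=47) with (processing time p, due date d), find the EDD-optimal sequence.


EDD: sort by earliest due date
  J4: d=10, p=3
  J1: d=16, p=11
  J2: d=24, p=6
  J5: d=29, p=4
  J6: d=47, p=3
  J3: d=58, p=8
Order: J4 → J1 → J2 → J5 → J6 → J3


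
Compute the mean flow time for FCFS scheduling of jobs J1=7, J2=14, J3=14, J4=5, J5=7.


Completion times:
  J1: completes at 7
  J2: completes at 21
  J3: completes at 35
  J4: completes at 40
  J5: completes at 47
Sum = 150
Average = 150/5
= 30.00


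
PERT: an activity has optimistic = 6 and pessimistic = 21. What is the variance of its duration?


σ² = ((p - o) / 6)² = (p - o)² / 36
= (21 - 6)² / 36
= 15² / 36
= 225 / 36
= 6.2500


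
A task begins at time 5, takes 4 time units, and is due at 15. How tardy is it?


Completion = start + processing = 5 + 4 = 9
Tardiness = max(0, C - d) = max(0, 9 - 15)
= max(0, -6)
= 0


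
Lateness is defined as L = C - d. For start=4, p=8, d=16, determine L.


Completion = 4 + 8 = 12
Lateness = C - d = 12 - 16
= -4


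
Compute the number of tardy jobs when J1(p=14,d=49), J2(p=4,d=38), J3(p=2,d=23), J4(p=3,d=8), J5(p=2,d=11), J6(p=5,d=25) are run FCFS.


Completion vs due date:
  J1: C=14, d=49 → on time
  J2: C=18, d=38 → on time
  J3: C=20, d=23 → on time
  J4: C=23, d=8 → TARDY
  J5: C=25, d=11 → TARDY
  J6: C=30, d=25 → TARDY
Tardy jobs: J4, J5, J6
Count = 3


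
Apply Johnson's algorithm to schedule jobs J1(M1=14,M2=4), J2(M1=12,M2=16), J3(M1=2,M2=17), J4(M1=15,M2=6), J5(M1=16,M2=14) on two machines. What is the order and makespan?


Johnson's rule:
Group 1 (M1≤M2, sort by M1): ['J3', 'J2']
Group 2 (M1>M2, sort desc M2): ['J5', 'J4', 'J1']
Sequence: J3 → J2 → J5 → J4 → J1
Makespan calculation:
  J3: M1 done=2, M2 done=19
  J2: M1 done=14, M2 done=35
  J5: M1 done=30, M2 done=49
  J4: M1 done=45, M2 done=55
  J1: M1 done=59, M2 done=63
= Sequence: J3 → J2 → J5 → J4 → J1, Makespan: 63


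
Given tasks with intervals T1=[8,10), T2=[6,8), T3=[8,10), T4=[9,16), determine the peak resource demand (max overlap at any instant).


Check each time point for overlaps:
  t=9: 3 tasks active (T1, T3, T4)
Max concurrent = 3


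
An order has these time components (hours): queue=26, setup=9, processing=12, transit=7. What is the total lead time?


Lead time = queue + setup + processing + transit
= 26 + 9 + 12 + 7
= 54 hours


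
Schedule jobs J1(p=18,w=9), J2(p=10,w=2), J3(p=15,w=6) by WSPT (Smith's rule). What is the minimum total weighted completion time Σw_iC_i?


WSPT order (by p/w): J1 → J3 → J2
  J1: C=18, w·C=9×18=162
  J3: C=33, w·C=6×33=198
  J2: C=43, w·C=2×43=86
Σ w·C = 446
= 446


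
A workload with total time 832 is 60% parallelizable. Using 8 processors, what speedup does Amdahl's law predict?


Amdahl's law: T_p = T × ((1-p) + p/N)
= 832 × ((1-0.6) + 0.6/8)
= 832 × (0.40 + 0.0750)
= 832 × 0.4750
= 395.20
Speedup = 832/395.20
= 2.11×


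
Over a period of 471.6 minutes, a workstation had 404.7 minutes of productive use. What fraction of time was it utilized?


Utilization = busy / total × 100
= 404.7 / 471.6 × 100
= 85.8%


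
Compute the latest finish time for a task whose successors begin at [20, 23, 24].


LF = min of all successor start times
Successors start at: [20, 23, 24]
LF = min(20, 23, 24)
= 20


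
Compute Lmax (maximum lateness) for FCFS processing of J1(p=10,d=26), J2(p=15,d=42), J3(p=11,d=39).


Lateness per job (L = C - d):
  J1: C=10, d=26, L=-16
  J2: C=25, d=42, L=-17
  J3: C=36, d=39, L=-3
Lmax = max(-16, -17, -3)
= -3


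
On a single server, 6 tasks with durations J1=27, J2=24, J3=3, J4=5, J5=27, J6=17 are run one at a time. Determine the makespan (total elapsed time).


Sequential makespan: sum all processing times
= 27 + 24 + 3 + 5 + 27 + 17
= 103 time units


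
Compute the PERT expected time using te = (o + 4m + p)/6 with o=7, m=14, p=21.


te = (o + 4m + p) / 6
= (7 + 4×14 + 21) / 6
= (7 + 56 + 21) / 6
= 84 / 6
= 14.00


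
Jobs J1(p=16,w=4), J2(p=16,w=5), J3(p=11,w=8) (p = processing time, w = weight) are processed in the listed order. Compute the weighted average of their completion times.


Completion times:
  J1: C=16, w×C=4×16=64
  J2: C=32, w×C=5×32=160
  J3: C=43, w×C=8×43=344
Sum w×C = 568
Sum w = 17
Weighted avg = 568/17
= 33.41


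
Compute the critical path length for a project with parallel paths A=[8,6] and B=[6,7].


Path A: 8 + 6 = 14
Path B: 6 + 7 = 13
Critical path = longest = max(14, 13)
= 14 (Path A)


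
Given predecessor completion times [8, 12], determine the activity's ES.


ES = max of all predecessor completion times
Predecessors: [8, 12]
ES = max(8, 12)
= 12


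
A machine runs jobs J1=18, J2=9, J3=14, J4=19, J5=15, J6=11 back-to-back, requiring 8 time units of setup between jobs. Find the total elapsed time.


Makespan = Σ processing + (n-1) × setup
= (18 + 9 + 14 + 19 + 15 + 11) + (6-1)×8
= 86 + 40
= 126 time units


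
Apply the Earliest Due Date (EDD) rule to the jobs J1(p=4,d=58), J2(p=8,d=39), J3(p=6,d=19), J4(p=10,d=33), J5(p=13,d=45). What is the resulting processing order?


EDD: sort by earliest due date
  J3: d=19, p=6
  J4: d=33, p=10
  J2: d=39, p=8
  J5: d=45, p=13
  J1: d=58, p=4
Order: J3 → J4 → J2 → J5 → J1


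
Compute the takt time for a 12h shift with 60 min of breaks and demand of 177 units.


Available = 12×60 - 60 = 660 min
Takt time = 660 / 177
= 3.73 min/unit


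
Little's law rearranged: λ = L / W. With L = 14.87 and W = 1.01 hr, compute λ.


Little's law: L = λW → λ = L / W
= 14.87 / 1.01
= 14.72 per hour


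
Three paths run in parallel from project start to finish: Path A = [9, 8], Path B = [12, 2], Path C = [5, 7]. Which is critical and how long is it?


Path A: 9 + 8 = 17
Path B: 12 + 2 = 14
Path C: 5 + 7 = 12
Critical path = longest = max(17, 14, 12)
= 17 (Path A)


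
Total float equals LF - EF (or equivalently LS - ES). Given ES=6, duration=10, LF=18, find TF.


EF = ES + duration = 6 + 10 = 16
LS = LF - duration = 18 - 10 = 8
Total Float = LF - EF = 18 - 16
(or LS - ES = 8 - 6)
= 2


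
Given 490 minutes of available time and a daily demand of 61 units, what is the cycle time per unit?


Cycle time = available time / demand
= 490 / 61
= 8.03 min/unit


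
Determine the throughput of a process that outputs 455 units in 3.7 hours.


Throughput = units / time
= 455 / 3.7
= 123.0 units/hour


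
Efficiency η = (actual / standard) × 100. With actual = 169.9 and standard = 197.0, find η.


Efficiency = (actual / standard) × 100
= (169.9 / 197.0) × 100
= 86.2%


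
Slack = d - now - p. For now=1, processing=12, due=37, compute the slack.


Slack = due - current_time - processing
= 37 - 1 - 12
= 24


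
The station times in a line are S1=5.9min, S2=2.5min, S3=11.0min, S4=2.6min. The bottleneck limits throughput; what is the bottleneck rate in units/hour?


Bottleneck = longest station time
Station times: [5.9, 2.5, 11.0, 2.6]
Max = 11.0 min
Rate = 60 / 11.0
= 5.45 units/hour (bottleneck: 11.0min)


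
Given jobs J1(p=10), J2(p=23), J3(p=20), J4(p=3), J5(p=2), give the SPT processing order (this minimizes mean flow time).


SPT: sort by shortest processing time
  J5: p=2
  J4: p=3
  J1: p=10
  J3: p=20
  J2: p=23
Order: J5 → J4 → J1 → J3 → J2


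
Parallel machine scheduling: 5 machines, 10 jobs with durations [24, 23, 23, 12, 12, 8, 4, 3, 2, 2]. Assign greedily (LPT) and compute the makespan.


Jobs (LPT sorted): [24, 23, 23, 12, 12, 8, 4, 3, 2, 2]
Machines: 5
  J=24 → Machine 1 (load: 0+24=24)
  J=23 → Machine 2 (load: 0+23=23)
  J=23 → Machine 3 (load: 0+23=23)
  J=12 → Machine 4 (load: 0+12=12)
  J=12 → Machine 5 (load: 0+12=12)
  J=8 → Machine 4 (load: 12+8=20)
  J=4 → Machine 5 (load: 12+4=16)
  J=3 → Machine 5 (load: 16+3=19)
  J=2 → Machine 5 (load: 19+2=21)
  J=2 → Machine 4 (load: 20+2=22)
Machine loads: [24, 23, 23, 22, 21]
Makespan = max = 24 time units


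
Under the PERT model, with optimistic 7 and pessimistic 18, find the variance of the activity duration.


σ² = ((p - o) / 6)² = (p - o)² / 36
= (18 - 7)² / 36
= 11² / 36
= 121 / 36
= 3.3611


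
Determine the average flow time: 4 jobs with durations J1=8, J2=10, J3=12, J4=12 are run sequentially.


Completion times:
  J1: completes at 8
  J2: completes at 18
  J3: completes at 30
  J4: completes at 42
Sum = 98
Average = 98/4
= 24.50


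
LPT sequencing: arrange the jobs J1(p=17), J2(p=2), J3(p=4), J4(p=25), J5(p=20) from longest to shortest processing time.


LPT: sort by longest processing time first
  J4: p=25
  J5: p=20
  J1: p=17
  J3: p=4
  J2: p=2
Order: J4 → J5 → J1 → J3 → J2


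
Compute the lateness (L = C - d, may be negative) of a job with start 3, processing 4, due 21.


Completion = 3 + 4 = 7
Lateness = C - d = 7 - 21
= -14


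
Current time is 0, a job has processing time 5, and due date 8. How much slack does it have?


Slack = due - current_time - processing
= 8 - 0 - 5
= 3


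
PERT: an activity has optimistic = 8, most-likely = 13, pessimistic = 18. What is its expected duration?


te = (o + 4m + p) / 6
= (8 + 4×13 + 18) / 6
= (8 + 52 + 18) / 6
= 78 / 6
= 13.00


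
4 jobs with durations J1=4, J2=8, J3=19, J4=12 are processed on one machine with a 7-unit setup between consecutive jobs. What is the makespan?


Makespan = Σ processing + (n-1) × setup
= (4 + 8 + 19 + 12) + (4-1)×7
= 43 + 21
= 64 time units


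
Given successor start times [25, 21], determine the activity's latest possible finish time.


LF = min of all successor start times
Successors start at: [25, 21]
LF = min(25, 21)
= 21


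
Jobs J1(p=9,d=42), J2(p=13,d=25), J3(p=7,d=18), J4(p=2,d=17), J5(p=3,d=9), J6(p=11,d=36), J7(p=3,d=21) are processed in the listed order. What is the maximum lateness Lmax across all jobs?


Lateness per job (L = C - d):
  J1: C=9, d=42, L=-33
  J2: C=22, d=25, L=-3
  J3: C=29, d=18, L=11
  J4: C=31, d=17, L=14
  J5: C=34, d=9, L=25
  J6: C=45, d=36, L=9
  J7: C=48, d=21, L=27
Lmax = max(-33, -3, 11, 14, 25, 9, 27)
= 27


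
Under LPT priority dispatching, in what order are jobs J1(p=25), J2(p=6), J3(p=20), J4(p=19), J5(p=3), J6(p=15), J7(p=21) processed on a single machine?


LPT: sort by longest processing time first
  J1: p=25
  J7: p=21
  J3: p=20
  J4: p=19
  J6: p=15
  J2: p=6
  J5: p=3
Order: J1 → J7 → J3 → J4 → J6 → J2 → J5


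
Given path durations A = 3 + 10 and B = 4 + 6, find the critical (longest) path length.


Path A: 3 + 10 = 13
Path B: 4 + 6 = 10
Critical path = longest = max(13, 10)
= 13 (Path A)


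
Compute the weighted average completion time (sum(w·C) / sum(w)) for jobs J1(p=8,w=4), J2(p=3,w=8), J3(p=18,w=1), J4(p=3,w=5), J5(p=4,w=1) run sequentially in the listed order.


Completion times:
  J1: C=8, w×C=4×8=32
  J2: C=11, w×C=8×11=88
  J3: C=29, w×C=1×29=29
  J4: C=32, w×C=5×32=160
  J5: C=36, w×C=1×36=36
Sum w×C = 345
Sum w = 19
Weighted avg = 345/19
= 18.16


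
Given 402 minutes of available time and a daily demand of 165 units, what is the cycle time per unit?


Cycle time = available time / demand
= 402 / 165
= 2.44 min/unit


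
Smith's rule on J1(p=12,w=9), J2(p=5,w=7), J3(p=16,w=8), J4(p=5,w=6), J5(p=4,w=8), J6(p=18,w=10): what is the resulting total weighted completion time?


WSPT order (by p/w): J5 → J2 → J4 → J1 → J6 → J3
  J5: C=4, w·C=8×4=32
  J2: C=9, w·C=7×9=63
  J4: C=14, w·C=6×14=84
  J1: C=26, w·C=9×26=234
  J6: C=44, w·C=10×44=440
  J3: C=60, w·C=8×60=480
Σ w·C = 1333
= 1333


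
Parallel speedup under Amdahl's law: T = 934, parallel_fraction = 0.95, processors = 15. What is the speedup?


Amdahl's law: T_p = T × ((1-p) + p/N)
= 934 × ((1-0.95) + 0.95/15)
= 934 × (0.05 + 0.0633)
= 934 × 0.1133
= 105.85
Speedup = 934/105.85
= 8.82×


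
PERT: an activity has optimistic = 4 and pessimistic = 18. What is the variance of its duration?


σ² = ((p - o) / 6)² = (p - o)² / 36
= (18 - 4)² / 36
= 14² / 36
= 196 / 36
= 5.4444


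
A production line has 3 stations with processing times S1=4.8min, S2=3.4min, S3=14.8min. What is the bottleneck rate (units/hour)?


Bottleneck = longest station time
Station times: [4.8, 3.4, 14.8]
Max = 14.8 min
Rate = 60 / 14.8
= 4.05 units/hour (bottleneck: 14.8min)


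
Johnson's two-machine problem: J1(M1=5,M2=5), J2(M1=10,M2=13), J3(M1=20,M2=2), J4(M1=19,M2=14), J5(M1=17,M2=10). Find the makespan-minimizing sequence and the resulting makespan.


Johnson's rule:
Group 1 (M1≤M2, sort by M1): ['J1', 'J2']
Group 2 (M1>M2, sort desc M2): ['J4', 'J5', 'J3']
Sequence: J1 → J2 → J4 → J5 → J3
Makespan calculation:
  J1: M1 done=5, M2 done=10
  J2: M1 done=15, M2 done=28
  J4: M1 done=34, M2 done=48
  J5: M1 done=51, M2 done=61
  J3: M1 done=71, M2 done=73
= Sequence: J1 → J2 → J4 → J5 → J3, Makespan: 73


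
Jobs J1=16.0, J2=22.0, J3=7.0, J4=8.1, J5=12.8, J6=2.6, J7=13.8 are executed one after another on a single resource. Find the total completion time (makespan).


Sequential makespan: sum all processing times
= 16.0 + 22.0 + 7.0 + 8.1 + 12.8 + 2.6 + 13.8
= 82.3 time units


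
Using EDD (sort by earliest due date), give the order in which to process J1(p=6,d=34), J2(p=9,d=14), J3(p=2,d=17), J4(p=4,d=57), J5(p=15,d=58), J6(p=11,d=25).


EDD: sort by earliest due date
  J2: d=14, p=9
  J3: d=17, p=2
  J6: d=25, p=11
  J1: d=34, p=6
  J4: d=57, p=4
  J5: d=58, p=15
Order: J2 → J3 → J6 → J1 → J4 → J5


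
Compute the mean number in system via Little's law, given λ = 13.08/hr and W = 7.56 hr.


Little's law: L = λ × W
= 13.08 × 7.56
= 98.88


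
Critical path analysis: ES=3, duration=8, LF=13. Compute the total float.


EF = ES + duration = 3 + 8 = 11
LS = LF - duration = 13 - 8 = 5
Total Float = LF - EF = 13 - 11
(or LS - ES = 5 - 3)
= 2


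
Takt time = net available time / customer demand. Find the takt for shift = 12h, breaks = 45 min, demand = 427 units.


Available = 12×60 - 45 = 675 min
Takt time = 675 / 427
= 1.58 min/unit


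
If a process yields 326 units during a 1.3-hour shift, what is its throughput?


Throughput = units / time
= 326 / 1.3
= 250.8 units/hour


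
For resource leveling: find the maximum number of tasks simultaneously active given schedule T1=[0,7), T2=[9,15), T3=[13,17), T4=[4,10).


Check each time point for overlaps:
  t=4: 2 tasks active (T1, T4)
Max concurrent = 2


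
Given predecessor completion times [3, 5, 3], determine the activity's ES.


ES = max of all predecessor completion times
Predecessors: [3, 5, 3]
ES = max(3, 5, 3)
= 5


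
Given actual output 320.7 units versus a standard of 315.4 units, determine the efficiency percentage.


Efficiency = (actual / standard) × 100
= (320.7 / 315.4) × 100
= 101.7%


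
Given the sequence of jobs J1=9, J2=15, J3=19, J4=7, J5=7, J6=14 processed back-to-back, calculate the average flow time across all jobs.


Completion times:
  J1: completes at 9
  J2: completes at 24
  J3: completes at 43
  J4: completes at 50
  J5: completes at 57
  J6: completes at 71
Sum = 254
Average = 254/6
= 42.33


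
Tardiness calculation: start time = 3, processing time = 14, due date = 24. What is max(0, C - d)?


Completion = start + processing = 3 + 14 = 17
Tardiness = max(0, C - d) = max(0, 17 - 24)
= max(0, -7)
= 0


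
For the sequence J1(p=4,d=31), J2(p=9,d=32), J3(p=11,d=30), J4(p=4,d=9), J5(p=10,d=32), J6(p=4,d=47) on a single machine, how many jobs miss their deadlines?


Completion vs due date:
  J1: C=4, d=31 → on time
  J2: C=13, d=32 → on time
  J3: C=24, d=30 → on time
  J4: C=28, d=9 → TARDY
  J5: C=38, d=32 → TARDY
  J6: C=42, d=47 → on time
Tardy jobs: J4, J5
Count = 2


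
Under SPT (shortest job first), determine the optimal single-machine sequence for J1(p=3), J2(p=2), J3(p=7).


SPT: sort by shortest processing time
  J2: p=2
  J1: p=3
  J3: p=7
Order: J2 → J1 → J3


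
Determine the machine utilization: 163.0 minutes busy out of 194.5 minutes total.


Utilization = busy / total × 100
= 163.0 / 194.5 × 100
= 83.8%


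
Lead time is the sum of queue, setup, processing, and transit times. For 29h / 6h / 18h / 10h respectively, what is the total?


Lead time = queue + setup + processing + transit
= 29 + 6 + 18 + 10
= 63 hours


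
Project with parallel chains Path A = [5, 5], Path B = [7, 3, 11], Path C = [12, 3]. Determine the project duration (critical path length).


Path A: 5 + 5 = 10
Path B: 7 + 3 + 11 = 21
Path C: 12 + 3 = 15
Critical path = longest = max(10, 21, 15)
= 21 (Path B)


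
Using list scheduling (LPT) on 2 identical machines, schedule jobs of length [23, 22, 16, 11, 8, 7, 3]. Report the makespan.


Jobs (LPT sorted): [23, 22, 16, 11, 8, 7, 3]
Machines: 2
  J=23 → Machine 1 (load: 0+23=23)
  J=22 → Machine 2 (load: 0+22=22)
  J=16 → Machine 2 (load: 22+16=38)
  J=11 → Machine 1 (load: 23+11=34)
  J=8 → Machine 1 (load: 34+8=42)
  J=7 → Machine 2 (load: 38+7=45)
  J=3 → Machine 1 (load: 42+3=45)
Machine loads: [45, 45]
Makespan = max = 45 time units


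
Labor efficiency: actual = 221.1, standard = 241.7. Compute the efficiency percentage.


Efficiency = (actual / standard) × 100
= (221.1 / 241.7) × 100
= 91.5%


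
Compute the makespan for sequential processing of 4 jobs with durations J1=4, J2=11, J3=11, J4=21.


Sequential makespan: sum all processing times
= 4 + 11 + 11 + 21
= 47 time units


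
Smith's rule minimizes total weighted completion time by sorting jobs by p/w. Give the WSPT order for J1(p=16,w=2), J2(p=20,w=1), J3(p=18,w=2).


WSPT (Smith's rule): sort by p/w ascending
  J1: p/w = 16/2 = 8.000
  J3: p/w = 18/2 = 9.000
  J2: p/w = 20/1 = 20.000
Order: J1 → J3 → J2


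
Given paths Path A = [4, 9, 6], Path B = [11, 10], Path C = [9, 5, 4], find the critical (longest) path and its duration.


Path A: 4 + 9 + 6 = 19
Path B: 11 + 10 = 21
Path C: 9 + 5 + 4 = 18
Critical path = longest = max(19, 21, 18)
= 21 (Path B)


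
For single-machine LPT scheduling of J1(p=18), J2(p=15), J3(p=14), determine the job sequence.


LPT: sort by longest processing time first
  J1: p=18
  J2: p=15
  J3: p=14
Order: J1 → J2 → J3


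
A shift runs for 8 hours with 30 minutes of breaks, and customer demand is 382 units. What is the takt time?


Available = 8×60 - 30 = 450 min
Takt time = 450 / 382
= 1.18 min/unit


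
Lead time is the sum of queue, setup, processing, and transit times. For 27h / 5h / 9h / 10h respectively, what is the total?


Lead time = queue + setup + processing + transit
= 27 + 5 + 9 + 10
= 51 hours


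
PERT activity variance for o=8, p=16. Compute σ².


σ² = ((p - o) / 6)² = (p - o)² / 36
= (16 - 8)² / 36
= 8² / 36
= 64 / 36
= 1.7778


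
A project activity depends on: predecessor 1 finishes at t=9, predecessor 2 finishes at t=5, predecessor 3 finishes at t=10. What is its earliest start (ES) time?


ES = max of all predecessor completion times
Predecessors: [9, 5, 10]
ES = max(9, 5, 10)
= 10


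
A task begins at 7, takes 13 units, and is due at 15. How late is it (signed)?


Completion = 7 + 13 = 20
Lateness = C - d = 20 - 15
= 5


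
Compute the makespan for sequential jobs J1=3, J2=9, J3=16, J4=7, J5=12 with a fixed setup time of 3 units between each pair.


Makespan = Σ processing + (n-1) × setup
= (3 + 9 + 16 + 7 + 12) + (5-1)×3
= 47 + 12
= 59 time units


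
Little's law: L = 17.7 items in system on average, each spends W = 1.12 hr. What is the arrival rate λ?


Little's law: L = λW → λ = L / W
= 17.7 / 1.12
= 15.80 per hour


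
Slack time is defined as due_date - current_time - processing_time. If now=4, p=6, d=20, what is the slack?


Slack = due - current_time - processing
= 20 - 4 - 6
= 10


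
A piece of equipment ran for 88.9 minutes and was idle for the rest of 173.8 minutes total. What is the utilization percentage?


Utilization = busy / total × 100
= 88.9 / 173.8 × 100
= 51.2%


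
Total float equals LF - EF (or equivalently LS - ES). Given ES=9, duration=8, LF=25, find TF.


EF = ES + duration = 9 + 8 = 17
LS = LF - duration = 25 - 8 = 17
Total Float = LF - EF = 25 - 17
(or LS - ES = 17 - 9)
= 8


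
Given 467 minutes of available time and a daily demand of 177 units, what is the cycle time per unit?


Cycle time = available time / demand
= 467 / 177
= 2.64 min/unit


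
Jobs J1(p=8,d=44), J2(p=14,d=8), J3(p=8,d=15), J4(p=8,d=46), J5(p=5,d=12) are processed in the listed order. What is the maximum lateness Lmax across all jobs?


Lateness per job (L = C - d):
  J1: C=8, d=44, L=-36
  J2: C=22, d=8, L=14
  J3: C=30, d=15, L=15
  J4: C=38, d=46, L=-8
  J5: C=43, d=12, L=31
Lmax = max(-36, 14, 15, -8, 31)
= 31


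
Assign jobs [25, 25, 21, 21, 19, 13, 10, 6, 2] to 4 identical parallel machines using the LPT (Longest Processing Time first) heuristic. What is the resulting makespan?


Jobs (LPT sorted): [25, 25, 21, 21, 19, 13, 10, 6, 2]
Machines: 4
  J=25 → Machine 1 (load: 0+25=25)
  J=25 → Machine 2 (load: 0+25=25)
  J=21 → Machine 3 (load: 0+21=21)
  J=21 → Machine 4 (load: 0+21=21)
  J=19 → Machine 3 (load: 21+19=40)
  J=13 → Machine 4 (load: 21+13=34)
  J=10 → Machine 1 (load: 25+10=35)
  J=6 → Machine 2 (load: 25+6=31)
  J=2 → Machine 2 (load: 31+2=33)
Machine loads: [35, 33, 40, 34]
Makespan = max = 40 time units


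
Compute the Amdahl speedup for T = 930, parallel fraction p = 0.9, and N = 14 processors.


Amdahl's law: T_p = T × ((1-p) + p/N)
= 930 × ((1-0.9) + 0.9/14)
= 930 × (0.10 + 0.0643)
= 930 × 0.1643
= 152.79
Speedup = 930/152.79
= 6.09×


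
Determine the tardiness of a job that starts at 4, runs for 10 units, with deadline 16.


Completion = start + processing = 4 + 10 = 14
Tardiness = max(0, C - d) = max(0, 14 - 16)
= max(0, -2)
= 0


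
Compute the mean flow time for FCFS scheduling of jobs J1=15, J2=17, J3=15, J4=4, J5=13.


Completion times:
  J1: completes at 15
  J2: completes at 32
  J3: completes at 47
  J4: completes at 51
  J5: completes at 64
Sum = 209
Average = 209/5
= 41.80


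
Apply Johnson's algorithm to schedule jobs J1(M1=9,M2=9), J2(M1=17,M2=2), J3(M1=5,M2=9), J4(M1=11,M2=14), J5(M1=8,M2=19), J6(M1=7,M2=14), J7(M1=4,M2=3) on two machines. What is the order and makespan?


Johnson's rule:
Group 1 (M1≤M2, sort by M1): ['J3', 'J6', 'J5', 'J1', 'J4']
Group 2 (M1>M2, sort desc M2): ['J7', 'J2']
Sequence: J3 → J6 → J5 → J1 → J4 → J7 → J2
Makespan calculation:
  J3: M1 done=5, M2 done=14
  J6: M1 done=12, M2 done=28
  J5: M1 done=20, M2 done=47
  J1: M1 done=29, M2 done=56
  J4: M1 done=40, M2 done=70
  J7: M1 done=44, M2 done=73
  J2: M1 done=61, M2 done=75
= Sequence: J3 → J6 → J5 → J1 → J4 → J7 → J2, Makespan: 75


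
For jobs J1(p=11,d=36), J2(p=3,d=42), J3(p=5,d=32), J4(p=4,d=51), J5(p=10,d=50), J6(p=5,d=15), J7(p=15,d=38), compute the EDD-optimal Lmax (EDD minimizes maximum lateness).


EDD order: J6 → J3 → J1 → J7 → J2 → J5 → J4
Completion and lateness:
  J6: C=5, d=15, L=5-15=-10
  J3: C=10, d=32, L=10-32=-22
  J1: C=21, d=36, L=21-36=-15
  J7: C=36, d=38, L=36-38=-2
  J2: C=39, d=42, L=39-42=-3
  J5: C=49, d=50, L=49-50=-1
  J4: C=53, d=51, L=53-51=2
Lmax = max(-10, -22, -15, -2, -3, -1, 2)
= 2


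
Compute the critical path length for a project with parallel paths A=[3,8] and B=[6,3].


Path A: 3 + 8 = 11
Path B: 6 + 3 = 9
Critical path = longest = max(11, 9)
= 11 (Path A)


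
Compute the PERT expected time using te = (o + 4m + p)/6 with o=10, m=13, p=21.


te = (o + 4m + p) / 6
= (10 + 4×13 + 21) / 6
= (10 + 52 + 21) / 6
= 83 / 6
= 13.83


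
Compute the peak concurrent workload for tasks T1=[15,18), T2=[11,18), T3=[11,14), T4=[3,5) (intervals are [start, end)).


Check each time point for overlaps:
  t=11: 2 tasks active (T2, T3)
Max concurrent = 2


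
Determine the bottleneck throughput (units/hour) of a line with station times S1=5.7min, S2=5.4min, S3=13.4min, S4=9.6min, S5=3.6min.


Bottleneck = longest station time
Station times: [5.7, 5.4, 13.4, 9.6, 3.6]
Max = 13.4 min
Rate = 60 / 13.4
= 4.48 units/hour (bottleneck: 13.4min)


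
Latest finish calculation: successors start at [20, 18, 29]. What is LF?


LF = min of all successor start times
Successors start at: [20, 18, 29]
LF = min(20, 18, 29)
= 18


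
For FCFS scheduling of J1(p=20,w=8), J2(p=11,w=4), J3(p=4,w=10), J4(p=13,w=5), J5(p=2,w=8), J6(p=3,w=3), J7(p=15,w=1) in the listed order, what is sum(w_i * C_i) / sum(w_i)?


Completion times:
  J1: C=20, w×C=8×20=160
  J2: C=31, w×C=4×31=124
  J3: C=35, w×C=10×35=350
  J4: C=48, w×C=5×48=240
  J5: C=50, w×C=8×50=400
  J6: C=53, w×C=3×53=159
  J7: C=68, w×C=1×68=68
Sum w×C = 1501
Sum w = 39
Weighted avg = 1501/39
= 38.49


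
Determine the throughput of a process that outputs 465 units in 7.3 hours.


Throughput = units / time
= 465 / 7.3
= 63.7 units/hour


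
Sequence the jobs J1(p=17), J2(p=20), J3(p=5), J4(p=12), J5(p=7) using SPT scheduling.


SPT: sort by shortest processing time
  J3: p=5
  J5: p=7
  J4: p=12
  J1: p=17
  J2: p=20
Order: J3 → J5 → J4 → J1 → J2


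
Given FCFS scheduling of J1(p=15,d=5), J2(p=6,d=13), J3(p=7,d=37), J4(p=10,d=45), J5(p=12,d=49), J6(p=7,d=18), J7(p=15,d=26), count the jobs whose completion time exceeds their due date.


Completion vs due date:
  J1: C=15, d=5 → TARDY
  J2: C=21, d=13 → TARDY
  J3: C=28, d=37 → on time
  J4: C=38, d=45 → on time
  J5: C=50, d=49 → TARDY
  J6: C=57, d=18 → TARDY
  J7: C=72, d=26 → TARDY
Tardy jobs: J1, J2, J5, J6, J7
Count = 5


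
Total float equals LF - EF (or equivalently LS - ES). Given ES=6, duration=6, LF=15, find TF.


EF = ES + duration = 6 + 6 = 12
LS = LF - duration = 15 - 6 = 9
Total Float = LF - EF = 15 - 12
(or LS - ES = 9 - 6)
= 3


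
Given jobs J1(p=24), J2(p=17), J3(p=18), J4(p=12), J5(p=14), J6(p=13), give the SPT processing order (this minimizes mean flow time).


SPT: sort by shortest processing time
  J4: p=12
  J6: p=13
  J5: p=14
  J2: p=17
  J3: p=18
  J1: p=24
Order: J4 → J6 → J5 → J2 → J3 → J1


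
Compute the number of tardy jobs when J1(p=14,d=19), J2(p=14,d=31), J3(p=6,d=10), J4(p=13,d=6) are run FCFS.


Completion vs due date:
  J1: C=14, d=19 → on time
  J2: C=28, d=31 → on time
  J3: C=34, d=10 → TARDY
  J4: C=47, d=6 → TARDY
Tardy jobs: J3, J4
Count = 2


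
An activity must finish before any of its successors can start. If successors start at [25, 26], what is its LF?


LF = min of all successor start times
Successors start at: [25, 26]
LF = min(25, 26)
= 25


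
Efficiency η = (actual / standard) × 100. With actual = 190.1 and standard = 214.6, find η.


Efficiency = (actual / standard) × 100
= (190.1 / 214.6) × 100
= 88.6%


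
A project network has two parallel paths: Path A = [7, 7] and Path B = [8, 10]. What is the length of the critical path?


Path A: 7 + 7 = 14
Path B: 8 + 10 = 18
Critical path = longest = max(14, 18)
= 18 (Path B)


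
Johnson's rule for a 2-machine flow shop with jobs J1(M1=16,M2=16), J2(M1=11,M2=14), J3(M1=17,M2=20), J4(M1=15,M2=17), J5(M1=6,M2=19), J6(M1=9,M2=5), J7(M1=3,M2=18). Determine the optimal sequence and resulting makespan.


Johnson's rule:
Group 1 (M1≤M2, sort by M1): ['J7', 'J5', 'J2', 'J4', 'J1', 'J3']
Group 2 (M1>M2, sort desc M2): ['J6']
Sequence: J7 → J5 → J2 → J4 → J1 → J3 → J6
Makespan calculation:
  J7: M1 done=3, M2 done=21
  J5: M1 done=9, M2 done=40
  J2: M1 done=20, M2 done=54
  J4: M1 done=35, M2 done=71
  J1: M1 done=51, M2 done=87
  J3: M1 done=68, M2 done=107
  J6: M1 done=77, M2 done=112
= Sequence: J7 → J5 → J2 → J4 → J1 → J3 → J6, Makespan: 112


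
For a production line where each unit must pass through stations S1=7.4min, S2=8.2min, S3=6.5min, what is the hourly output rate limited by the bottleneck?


Bottleneck = longest station time
Station times: [7.4, 8.2, 6.5]
Max = 8.2 min
Rate = 60 / 8.2
= 7.32 units/hour (bottleneck: 8.2min)


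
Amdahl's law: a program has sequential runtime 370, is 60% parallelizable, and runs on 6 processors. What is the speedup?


Amdahl's law: T_p = T × ((1-p) + p/N)
= 370 × ((1-0.6) + 0.6/6)
= 370 × (0.40 + 0.1000)
= 370 × 0.5000
= 185.00
Speedup = 370/185.00
= 2.00×


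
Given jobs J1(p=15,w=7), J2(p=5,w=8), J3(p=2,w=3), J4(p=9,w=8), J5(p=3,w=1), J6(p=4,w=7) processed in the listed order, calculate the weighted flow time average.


Completion times:
  J1: C=15, w×C=7×15=105
  J2: C=20, w×C=8×20=160
  J3: C=22, w×C=3×22=66
  J4: C=31, w×C=8×31=248
  J5: C=34, w×C=1×34=34
  J6: C=38, w×C=7×38=266
Sum w×C = 879
Sum w = 34
Weighted avg = 879/34
= 25.85


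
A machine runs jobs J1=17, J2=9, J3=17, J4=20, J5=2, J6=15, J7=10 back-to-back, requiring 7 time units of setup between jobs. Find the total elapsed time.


Makespan = Σ processing + (n-1) × setup
= (17 + 9 + 17 + 20 + 2 + 15 + 10) + (7-1)×7
= 90 + 42
= 132 time units


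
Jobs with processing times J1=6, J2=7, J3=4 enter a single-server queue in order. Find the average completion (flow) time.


Completion times:
  J1: completes at 6
  J2: completes at 13
  J3: completes at 17
Sum = 36
Average = 36/3
= 12.00


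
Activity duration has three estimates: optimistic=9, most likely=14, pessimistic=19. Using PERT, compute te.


te = (o + 4m + p) / 6
= (9 + 4×14 + 19) / 6
= (9 + 56 + 19) / 6
= 84 / 6
= 14.00


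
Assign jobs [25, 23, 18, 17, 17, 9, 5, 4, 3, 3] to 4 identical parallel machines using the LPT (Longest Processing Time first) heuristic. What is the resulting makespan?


Jobs (LPT sorted): [25, 23, 18, 17, 17, 9, 5, 4, 3, 3]
Machines: 4
  J=25 → Machine 1 (load: 0+25=25)
  J=23 → Machine 2 (load: 0+23=23)
  J=18 → Machine 3 (load: 0+18=18)
  J=17 → Machine 4 (load: 0+17=17)
  J=17 → Machine 4 (load: 17+17=34)
  J=9 → Machine 3 (load: 18+9=27)
  J=5 → Machine 2 (load: 23+5=28)
  J=4 → Machine 1 (load: 25+4=29)
  J=3 → Machine 3 (load: 27+3=30)
  J=3 → Machine 2 (load: 28+3=31)
Machine loads: [29, 31, 30, 34]
Makespan = max = 34 time units


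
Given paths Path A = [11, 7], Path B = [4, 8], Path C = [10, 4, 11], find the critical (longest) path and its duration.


Path A: 11 + 7 = 18
Path B: 4 + 8 = 12
Path C: 10 + 4 + 11 = 25
Critical path = longest = max(18, 12, 25)
= 25 (Path C)


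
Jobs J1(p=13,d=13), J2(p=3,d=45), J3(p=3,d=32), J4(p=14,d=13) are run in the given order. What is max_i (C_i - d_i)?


Lateness per job (L = C - d):
  J1: C=13, d=13, L=0
  J2: C=16, d=45, L=-29
  J3: C=19, d=32, L=-13
  J4: C=33, d=13, L=20
Lmax = max(0, -29, -13, 20)
= 20


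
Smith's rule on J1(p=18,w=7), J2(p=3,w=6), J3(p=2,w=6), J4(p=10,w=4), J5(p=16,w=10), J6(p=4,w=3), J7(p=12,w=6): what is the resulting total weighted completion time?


WSPT order (by p/w): J3 → J2 → J6 → J5 → J7 → J4 → J1
  J3: C=2, w·C=6×2=12
  J2: C=5, w·C=6×5=30
  J6: C=9, w·C=3×9=27
  J5: C=25, w·C=10×25=250
  J7: C=37, w·C=6×37=222
  J4: C=47, w·C=4×47=188
  J1: C=65, w·C=7×65=455
Σ w·C = 1184
= 1184


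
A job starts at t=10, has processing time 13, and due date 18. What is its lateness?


Completion = 10 + 13 = 23
Lateness = C - d = 23 - 18
= 5


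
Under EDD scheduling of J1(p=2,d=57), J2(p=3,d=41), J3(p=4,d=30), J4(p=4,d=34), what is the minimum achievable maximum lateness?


EDD order: J3 → J4 → J2 → J1
Completion and lateness:
  J3: C=4, d=30, L=4-30=-26
  J4: C=8, d=34, L=8-34=-26
  J2: C=11, d=41, L=11-41=-30
  J1: C=13, d=57, L=13-57=-44
Lmax = max(-26, -26, -30, -44)
= -26


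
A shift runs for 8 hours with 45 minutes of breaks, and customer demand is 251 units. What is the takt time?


Available = 8×60 - 45 = 435 min
Takt time = 435 / 251
= 1.73 min/unit


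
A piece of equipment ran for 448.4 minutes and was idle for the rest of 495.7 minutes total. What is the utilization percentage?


Utilization = busy / total × 100
= 448.4 / 495.7 × 100
= 90.5%


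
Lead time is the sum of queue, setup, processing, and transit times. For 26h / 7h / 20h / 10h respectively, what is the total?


Lead time = queue + setup + processing + transit
= 26 + 7 + 20 + 10
= 63 hours


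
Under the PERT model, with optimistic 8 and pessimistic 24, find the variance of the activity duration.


σ² = ((p - o) / 6)² = (p - o)² / 36
= (24 - 8)² / 36
= 16² / 36
= 256 / 36
= 7.1111


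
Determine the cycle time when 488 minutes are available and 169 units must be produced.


Cycle time = available time / demand
= 488 / 169
= 2.89 min/unit


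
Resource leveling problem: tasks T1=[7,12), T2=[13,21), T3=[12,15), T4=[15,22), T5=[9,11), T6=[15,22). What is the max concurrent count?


Check each time point for overlaps:
  t=15: 3 tasks active (T2, T4, T6)
Max concurrent = 3


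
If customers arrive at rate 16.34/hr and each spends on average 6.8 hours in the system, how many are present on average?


Little's law: L = λ × W
= 16.34 × 6.8
= 111.11


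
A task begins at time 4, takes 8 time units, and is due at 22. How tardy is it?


Completion = start + processing = 4 + 8 = 12
Tardiness = max(0, C - d) = max(0, 12 - 22)
= max(0, -10)
= 0


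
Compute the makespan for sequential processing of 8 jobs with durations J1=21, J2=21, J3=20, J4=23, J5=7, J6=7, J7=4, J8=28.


Sequential makespan: sum all processing times
= 21 + 21 + 20 + 23 + 7 + 7 + 4 + 28
= 131 time units


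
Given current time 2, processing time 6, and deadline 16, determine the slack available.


Slack = due - current_time - processing
= 16 - 2 - 6
= 8


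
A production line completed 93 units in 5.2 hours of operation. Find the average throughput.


Throughput = units / time
= 93 / 5.2
= 17.9 units/hour


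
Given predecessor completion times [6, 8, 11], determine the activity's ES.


ES = max of all predecessor completion times
Predecessors: [6, 8, 11]
ES = max(6, 8, 11)
= 11


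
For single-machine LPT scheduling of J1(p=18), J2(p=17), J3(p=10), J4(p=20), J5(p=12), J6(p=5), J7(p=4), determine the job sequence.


LPT: sort by longest processing time first
  J4: p=20
  J1: p=18
  J2: p=17
  J5: p=12
  J3: p=10
  J6: p=5
  J7: p=4
Order: J4 → J1 → J2 → J5 → J3 → J6 → J7


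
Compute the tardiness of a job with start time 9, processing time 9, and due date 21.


Completion = start + processing = 9 + 9 = 18
Tardiness = max(0, C - d) = max(0, 18 - 21)
= max(0, -3)
= 0


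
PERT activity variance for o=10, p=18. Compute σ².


σ² = ((p - o) / 6)² = (p - o)² / 36
= (18 - 10)² / 36
= 8² / 36
= 64 / 36
= 1.7778


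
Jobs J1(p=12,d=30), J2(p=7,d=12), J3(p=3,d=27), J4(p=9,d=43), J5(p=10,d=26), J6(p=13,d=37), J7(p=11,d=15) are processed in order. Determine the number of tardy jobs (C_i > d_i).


Completion vs due date:
  J1: C=12, d=30 → on time
  J2: C=19, d=12 → TARDY
  J3: C=22, d=27 → on time
  J4: C=31, d=43 → on time
  J5: C=41, d=26 → TARDY
  J6: C=54, d=37 → TARDY
  J7: C=65, d=15 → TARDY
Tardy jobs: J2, J5, J6, J7
Count = 4


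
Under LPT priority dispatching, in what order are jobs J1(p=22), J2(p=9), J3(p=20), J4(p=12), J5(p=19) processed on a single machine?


LPT: sort by longest processing time first
  J1: p=22
  J3: p=20
  J5: p=19
  J4: p=12
  J2: p=9
Order: J1 → J3 → J5 → J4 → J2


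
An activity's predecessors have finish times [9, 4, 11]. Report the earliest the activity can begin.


ES = max of all predecessor completion times
Predecessors: [9, 4, 11]
ES = max(9, 4, 11)
= 11
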